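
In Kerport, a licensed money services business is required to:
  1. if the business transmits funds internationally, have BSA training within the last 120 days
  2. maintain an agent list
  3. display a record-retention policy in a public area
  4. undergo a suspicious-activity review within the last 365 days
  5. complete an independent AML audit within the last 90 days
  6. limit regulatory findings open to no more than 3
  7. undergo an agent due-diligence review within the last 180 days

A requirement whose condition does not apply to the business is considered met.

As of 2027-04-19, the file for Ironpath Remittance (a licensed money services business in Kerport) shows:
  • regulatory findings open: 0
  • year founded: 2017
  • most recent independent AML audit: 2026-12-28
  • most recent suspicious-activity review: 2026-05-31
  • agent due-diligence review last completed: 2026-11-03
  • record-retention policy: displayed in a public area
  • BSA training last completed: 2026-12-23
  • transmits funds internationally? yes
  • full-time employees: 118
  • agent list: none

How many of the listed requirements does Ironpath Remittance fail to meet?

2

1. condition 'transmits funds internationally' holds; BSA training 117 days ago vs limit 120 → met
2. agent list absent → not met
3. record-retention policy present → met
4. suspicious-activity review 323 days ago vs limit 365 → met
5. independent AML audit 112 days ago vs limit 90 → not met
6. regulatory findings open 0 ≤ 3 → met
7. agent due-diligence review 167 days ago vs limit 180 → met
Not met: 2 of 7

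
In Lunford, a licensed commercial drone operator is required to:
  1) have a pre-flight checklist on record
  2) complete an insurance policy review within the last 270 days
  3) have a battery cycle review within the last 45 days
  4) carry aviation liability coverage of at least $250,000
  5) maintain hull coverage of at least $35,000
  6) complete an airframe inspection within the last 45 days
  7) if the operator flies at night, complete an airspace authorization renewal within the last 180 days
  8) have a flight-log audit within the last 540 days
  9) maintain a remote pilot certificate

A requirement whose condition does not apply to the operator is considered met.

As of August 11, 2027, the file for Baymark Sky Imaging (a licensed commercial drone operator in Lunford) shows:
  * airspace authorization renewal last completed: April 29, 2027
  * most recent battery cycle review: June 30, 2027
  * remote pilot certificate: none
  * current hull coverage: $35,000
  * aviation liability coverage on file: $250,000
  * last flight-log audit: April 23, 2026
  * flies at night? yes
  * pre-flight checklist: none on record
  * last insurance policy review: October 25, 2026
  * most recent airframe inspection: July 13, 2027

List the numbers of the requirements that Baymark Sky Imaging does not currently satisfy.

1. pre-flight checklist absent → not met
2. insurance policy review 290 days ago vs limit 270 → not met
3. battery cycle review 42 days ago vs limit 45 → met
4. aviation liability coverage $250,000 ≥ $250,000 → met
5. hull coverage $35,000 ≥ $35,000 → met
6. airframe inspection 29 days ago vs limit 45 → met
7. condition 'flies at night' holds; airspace authorization renewal 104 days ago vs limit 180 → met
8. flight-log audit 475 days ago vs limit 540 → met
9. remote pilot certificate absent → not met
Not met: 1, 2, 9

1, 2, 9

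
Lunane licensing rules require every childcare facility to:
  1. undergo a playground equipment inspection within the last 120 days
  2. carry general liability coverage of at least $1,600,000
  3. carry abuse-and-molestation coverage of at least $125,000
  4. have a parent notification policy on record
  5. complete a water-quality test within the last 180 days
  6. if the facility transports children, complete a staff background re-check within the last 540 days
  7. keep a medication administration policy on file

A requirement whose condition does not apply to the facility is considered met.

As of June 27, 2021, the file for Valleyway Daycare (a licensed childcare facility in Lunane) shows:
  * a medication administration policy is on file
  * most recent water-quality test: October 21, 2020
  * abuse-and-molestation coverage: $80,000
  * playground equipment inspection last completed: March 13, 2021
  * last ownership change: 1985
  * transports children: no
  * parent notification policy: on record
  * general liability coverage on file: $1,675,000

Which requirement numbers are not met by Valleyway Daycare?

3, 5

1. playground equipment inspection 106 days ago vs limit 120 → met
2. general liability coverage $1,675,000 ≥ $1,600,000 → met
3. abuse-and-molestation coverage $80,000 < $125,000 → not met
4. parent notification policy present → met
5. water-quality test 249 days ago vs limit 180 → not met
6. condition 'transports children' does not hold → requirement n/a → met
7. medication administration policy present → met
Not met: 3, 5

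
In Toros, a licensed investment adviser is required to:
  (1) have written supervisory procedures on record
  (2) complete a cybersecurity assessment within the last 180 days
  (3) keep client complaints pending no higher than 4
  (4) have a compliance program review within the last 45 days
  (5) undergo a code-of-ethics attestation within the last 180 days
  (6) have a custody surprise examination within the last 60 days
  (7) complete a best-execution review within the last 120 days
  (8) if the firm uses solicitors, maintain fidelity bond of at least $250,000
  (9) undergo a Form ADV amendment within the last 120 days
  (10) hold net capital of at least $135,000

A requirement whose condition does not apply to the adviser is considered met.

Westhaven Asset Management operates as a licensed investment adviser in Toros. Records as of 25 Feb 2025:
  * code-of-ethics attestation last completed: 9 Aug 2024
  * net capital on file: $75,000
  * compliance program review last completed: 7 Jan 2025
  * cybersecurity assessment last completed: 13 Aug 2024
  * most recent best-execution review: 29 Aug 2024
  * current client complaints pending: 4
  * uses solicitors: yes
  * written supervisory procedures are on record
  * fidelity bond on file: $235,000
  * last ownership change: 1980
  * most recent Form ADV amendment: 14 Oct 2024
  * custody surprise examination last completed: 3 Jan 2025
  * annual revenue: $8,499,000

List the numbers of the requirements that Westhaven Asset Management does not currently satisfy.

2, 4, 5, 7, 8, 9, 10

1. written supervisory procedures present → met
2. cybersecurity assessment 196 days ago vs limit 180 → not met
3. client complaints pending 4 ≤ 4 → met
4. compliance program review 49 days ago vs limit 45 → not met
5. code-of-ethics attestation 200 days ago vs limit 180 → not met
6. custody surprise examination 53 days ago vs limit 60 → met
7. best-execution review 180 days ago vs limit 120 → not met
8. condition 'uses solicitors' holds; fidelity bond $235,000 < $250,000 → not met
9. Form ADV amendment 134 days ago vs limit 120 → not met
10. net capital $75,000 < $135,000 → not met
Not met: 2, 4, 5, 7, 8, 9, 10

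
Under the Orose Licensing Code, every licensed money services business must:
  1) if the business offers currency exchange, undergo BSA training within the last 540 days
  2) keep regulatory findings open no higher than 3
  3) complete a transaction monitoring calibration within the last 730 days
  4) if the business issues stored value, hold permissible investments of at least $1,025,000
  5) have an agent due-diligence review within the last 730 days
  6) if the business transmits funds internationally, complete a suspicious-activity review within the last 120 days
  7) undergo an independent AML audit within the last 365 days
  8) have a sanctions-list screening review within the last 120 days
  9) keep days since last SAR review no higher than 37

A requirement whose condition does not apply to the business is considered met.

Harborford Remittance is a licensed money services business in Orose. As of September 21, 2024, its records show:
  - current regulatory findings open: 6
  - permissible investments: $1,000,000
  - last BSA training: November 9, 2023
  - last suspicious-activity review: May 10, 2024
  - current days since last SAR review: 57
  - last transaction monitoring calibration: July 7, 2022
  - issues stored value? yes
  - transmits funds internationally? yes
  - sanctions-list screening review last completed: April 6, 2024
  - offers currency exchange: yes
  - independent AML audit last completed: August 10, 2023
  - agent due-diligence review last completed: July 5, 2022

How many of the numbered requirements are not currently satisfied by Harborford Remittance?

1. condition 'offers currency exchange' holds; BSA training 317 days ago vs limit 540 → met
2. regulatory findings open 6 > 3 → not met
3. transaction monitoring calibration 807 days ago vs limit 730 → not met
4. condition 'issues stored value' holds; permissible investments $1,000,000 < $1,025,000 → not met
5. agent due-diligence review 809 days ago vs limit 730 → not met
6. condition 'transmits funds internationally' holds; suspicious-activity review 134 days ago vs limit 120 → not met
7. independent AML audit 408 days ago vs limit 365 → not met
8. sanctions-list screening review 168 days ago vs limit 120 → not met
9. days since last SAR review 57 > 37 → not met
Not met: 8 of 9

8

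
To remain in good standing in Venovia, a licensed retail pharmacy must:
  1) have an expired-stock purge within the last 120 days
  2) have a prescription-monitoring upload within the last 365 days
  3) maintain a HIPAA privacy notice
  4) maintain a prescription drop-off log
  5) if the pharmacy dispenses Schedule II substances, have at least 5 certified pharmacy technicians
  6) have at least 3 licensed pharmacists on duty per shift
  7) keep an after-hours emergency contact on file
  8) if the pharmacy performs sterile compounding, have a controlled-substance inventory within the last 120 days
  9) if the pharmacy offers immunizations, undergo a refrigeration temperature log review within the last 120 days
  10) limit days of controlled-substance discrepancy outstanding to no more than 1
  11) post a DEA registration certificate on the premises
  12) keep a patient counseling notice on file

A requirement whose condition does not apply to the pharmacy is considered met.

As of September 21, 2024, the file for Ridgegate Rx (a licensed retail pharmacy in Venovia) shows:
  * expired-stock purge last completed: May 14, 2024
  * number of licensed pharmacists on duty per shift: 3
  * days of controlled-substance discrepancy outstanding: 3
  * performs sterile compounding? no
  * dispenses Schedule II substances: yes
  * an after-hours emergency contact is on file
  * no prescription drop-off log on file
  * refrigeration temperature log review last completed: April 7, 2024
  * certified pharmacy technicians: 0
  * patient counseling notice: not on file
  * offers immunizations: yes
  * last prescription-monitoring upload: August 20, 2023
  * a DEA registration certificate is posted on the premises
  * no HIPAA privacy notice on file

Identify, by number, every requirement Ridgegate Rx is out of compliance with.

1, 2, 3, 4, 5, 9, 10, 12

1. expired-stock purge 130 days ago vs limit 120 → not met
2. prescription-monitoring upload 398 days ago vs limit 365 → not met
3. HIPAA privacy notice absent → not met
4. prescription drop-off log absent → not met
5. condition 'dispenses Schedule II substances' holds; certified pharmacy technicians 0 < 5 → not met
6. licensed pharmacists on duty per shift 3 ≥ 3 → met
7. after-hours emergency contact present → met
8. condition 'performs sterile compounding' does not hold → requirement n/a → met
9. condition 'offers immunizations' holds; refrigeration temperature log review 167 days ago vs limit 120 → not met
10. days of controlled-substance discrepancy outstanding 3 > 1 → not met
11. DEA registration certificate present → met
12. patient counseling notice absent → not met
Not met: 1, 2, 3, 4, 5, 9, 10, 12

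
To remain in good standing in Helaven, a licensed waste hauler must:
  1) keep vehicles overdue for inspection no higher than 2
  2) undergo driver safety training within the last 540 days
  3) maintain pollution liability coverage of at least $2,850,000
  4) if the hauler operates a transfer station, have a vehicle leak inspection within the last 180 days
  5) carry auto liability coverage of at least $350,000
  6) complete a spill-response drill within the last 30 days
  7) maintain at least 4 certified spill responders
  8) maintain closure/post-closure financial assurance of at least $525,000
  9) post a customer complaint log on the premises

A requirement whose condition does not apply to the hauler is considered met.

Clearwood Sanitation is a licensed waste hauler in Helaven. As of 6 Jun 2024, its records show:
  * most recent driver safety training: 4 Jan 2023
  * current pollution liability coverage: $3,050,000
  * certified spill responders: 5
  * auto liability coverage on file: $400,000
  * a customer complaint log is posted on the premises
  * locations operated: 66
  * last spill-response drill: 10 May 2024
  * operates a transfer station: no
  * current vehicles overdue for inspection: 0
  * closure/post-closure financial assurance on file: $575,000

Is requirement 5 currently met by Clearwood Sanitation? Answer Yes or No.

5. auto liability coverage $400,000 ≥ $350,000 → met

Yes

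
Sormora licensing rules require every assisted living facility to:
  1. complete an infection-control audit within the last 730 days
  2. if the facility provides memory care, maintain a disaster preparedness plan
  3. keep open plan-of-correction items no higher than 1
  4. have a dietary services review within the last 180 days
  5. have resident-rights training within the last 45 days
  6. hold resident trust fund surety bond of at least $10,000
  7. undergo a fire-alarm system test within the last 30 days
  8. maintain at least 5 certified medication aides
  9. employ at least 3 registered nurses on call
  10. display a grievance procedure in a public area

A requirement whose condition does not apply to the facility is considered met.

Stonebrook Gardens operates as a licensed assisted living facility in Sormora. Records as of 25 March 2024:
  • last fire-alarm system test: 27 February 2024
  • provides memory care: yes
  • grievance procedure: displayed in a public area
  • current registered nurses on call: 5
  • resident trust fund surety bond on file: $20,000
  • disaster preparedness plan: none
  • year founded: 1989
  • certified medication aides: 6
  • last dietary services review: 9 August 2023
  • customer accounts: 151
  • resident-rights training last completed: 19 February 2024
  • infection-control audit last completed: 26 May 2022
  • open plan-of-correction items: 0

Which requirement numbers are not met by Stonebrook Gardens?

1. infection-control audit 669 days ago vs limit 730 → met
2. condition 'provides memory care' holds; disaster preparedness plan absent → not met
3. open plan-of-correction items 0 ≤ 1 → met
4. dietary services review 229 days ago vs limit 180 → not met
5. resident-rights training 35 days ago vs limit 45 → met
6. resident trust fund surety bond $20,000 ≥ $10,000 → met
7. fire-alarm system test 27 days ago vs limit 30 → met
8. certified medication aides 6 ≥ 5 → met
9. registered nurses on call 5 ≥ 3 → met
10. grievance procedure present → met
Not met: 2, 4

2, 4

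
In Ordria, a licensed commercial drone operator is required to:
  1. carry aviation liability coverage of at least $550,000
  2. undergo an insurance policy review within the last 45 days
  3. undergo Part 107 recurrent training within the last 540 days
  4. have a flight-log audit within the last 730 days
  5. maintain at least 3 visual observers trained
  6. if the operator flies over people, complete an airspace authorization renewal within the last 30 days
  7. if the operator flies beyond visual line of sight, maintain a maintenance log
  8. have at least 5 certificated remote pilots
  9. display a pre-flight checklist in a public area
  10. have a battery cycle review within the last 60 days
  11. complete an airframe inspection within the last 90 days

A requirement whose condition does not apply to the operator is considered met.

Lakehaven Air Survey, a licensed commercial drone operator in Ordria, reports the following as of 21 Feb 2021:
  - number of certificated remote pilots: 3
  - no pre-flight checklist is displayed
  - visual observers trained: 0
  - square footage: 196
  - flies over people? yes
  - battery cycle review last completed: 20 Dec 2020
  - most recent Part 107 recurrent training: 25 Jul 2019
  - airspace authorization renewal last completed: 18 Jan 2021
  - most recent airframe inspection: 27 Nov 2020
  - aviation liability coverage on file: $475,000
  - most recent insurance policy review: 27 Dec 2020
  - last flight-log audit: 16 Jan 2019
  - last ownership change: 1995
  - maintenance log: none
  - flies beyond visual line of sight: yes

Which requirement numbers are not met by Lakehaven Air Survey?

1. aviation liability coverage $475,000 < $550,000 → not met
2. insurance policy review 56 days ago vs limit 45 → not met
3. Part 107 recurrent training 577 days ago vs limit 540 → not met
4. flight-log audit 767 days ago vs limit 730 → not met
5. visual observers trained 0 < 3 → not met
6. condition 'flies over people' holds; airspace authorization renewal 34 days ago vs limit 30 → not met
7. condition 'flies beyond visual line of sight' holds; maintenance log absent → not met
8. certificated remote pilots 3 < 5 → not met
9. pre-flight checklist absent → not met
10. battery cycle review 63 days ago vs limit 60 → not met
11. airframe inspection 86 days ago vs limit 90 → met
Not met: 1, 2, 3, 4, 5, 6, 7, 8, 9, 10

1, 2, 3, 4, 5, 6, 7, 8, 9, 10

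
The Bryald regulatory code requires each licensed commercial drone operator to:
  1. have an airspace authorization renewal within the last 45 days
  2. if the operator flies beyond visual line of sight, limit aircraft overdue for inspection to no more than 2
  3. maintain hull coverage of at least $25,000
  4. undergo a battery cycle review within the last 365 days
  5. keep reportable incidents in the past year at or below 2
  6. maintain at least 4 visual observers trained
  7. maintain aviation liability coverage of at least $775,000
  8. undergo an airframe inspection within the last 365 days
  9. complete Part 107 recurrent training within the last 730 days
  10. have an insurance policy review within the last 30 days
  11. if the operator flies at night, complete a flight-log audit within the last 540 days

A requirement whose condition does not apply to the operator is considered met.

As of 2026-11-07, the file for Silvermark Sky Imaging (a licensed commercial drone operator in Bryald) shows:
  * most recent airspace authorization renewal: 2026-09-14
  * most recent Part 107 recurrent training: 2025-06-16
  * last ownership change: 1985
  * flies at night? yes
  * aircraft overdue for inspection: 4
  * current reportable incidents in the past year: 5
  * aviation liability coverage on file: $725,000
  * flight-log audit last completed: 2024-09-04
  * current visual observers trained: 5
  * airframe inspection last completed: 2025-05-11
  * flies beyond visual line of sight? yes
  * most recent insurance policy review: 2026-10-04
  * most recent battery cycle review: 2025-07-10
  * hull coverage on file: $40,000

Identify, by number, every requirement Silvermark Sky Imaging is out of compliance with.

1, 2, 4, 5, 7, 8, 10, 11

1. airspace authorization renewal 54 days ago vs limit 45 → not met
2. condition 'flies beyond visual line of sight' holds; aircraft overdue for inspection 4 > 2 → not met
3. hull coverage $40,000 ≥ $25,000 → met
4. battery cycle review 485 days ago vs limit 365 → not met
5. reportable incidents in the past year 5 > 2 → not met
6. visual observers trained 5 ≥ 4 → met
7. aviation liability coverage $725,000 < $775,000 → not met
8. airframe inspection 545 days ago vs limit 365 → not met
9. Part 107 recurrent training 509 days ago vs limit 730 → met
10. insurance policy review 34 days ago vs limit 30 → not met
11. condition 'flies at night' holds; flight-log audit 794 days ago vs limit 540 → not met
Not met: 1, 2, 4, 5, 7, 8, 10, 11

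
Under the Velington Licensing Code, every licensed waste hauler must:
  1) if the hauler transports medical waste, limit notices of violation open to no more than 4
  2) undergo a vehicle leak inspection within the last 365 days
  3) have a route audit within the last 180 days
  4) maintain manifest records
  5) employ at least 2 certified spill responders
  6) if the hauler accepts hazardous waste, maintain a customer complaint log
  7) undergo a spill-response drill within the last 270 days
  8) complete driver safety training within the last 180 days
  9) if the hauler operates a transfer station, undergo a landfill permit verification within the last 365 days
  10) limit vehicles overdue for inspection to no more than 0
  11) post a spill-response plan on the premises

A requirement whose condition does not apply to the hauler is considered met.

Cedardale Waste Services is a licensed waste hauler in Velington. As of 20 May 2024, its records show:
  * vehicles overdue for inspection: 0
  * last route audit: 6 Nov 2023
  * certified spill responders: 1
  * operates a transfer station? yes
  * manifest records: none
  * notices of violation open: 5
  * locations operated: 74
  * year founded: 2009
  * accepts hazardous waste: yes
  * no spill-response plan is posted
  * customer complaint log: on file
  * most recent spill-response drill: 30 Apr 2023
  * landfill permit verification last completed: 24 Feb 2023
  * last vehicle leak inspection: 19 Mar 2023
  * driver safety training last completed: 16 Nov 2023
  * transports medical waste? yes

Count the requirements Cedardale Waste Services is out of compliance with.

9

1. condition 'transports medical waste' holds; notices of violation open 5 > 4 → not met
2. vehicle leak inspection 428 days ago vs limit 365 → not met
3. route audit 196 days ago vs limit 180 → not met
4. manifest records absent → not met
5. certified spill responders 1 < 2 → not met
6. condition 'accepts hazardous waste' holds; customer complaint log present → met
7. spill-response drill 386 days ago vs limit 270 → not met
8. driver safety training 186 days ago vs limit 180 → not met
9. condition 'operates a transfer station' holds; landfill permit verification 451 days ago vs limit 365 → not met
10. vehicles overdue for inspection 0 ≤ 0 → met
11. spill-response plan absent → not met
Not met: 9 of 11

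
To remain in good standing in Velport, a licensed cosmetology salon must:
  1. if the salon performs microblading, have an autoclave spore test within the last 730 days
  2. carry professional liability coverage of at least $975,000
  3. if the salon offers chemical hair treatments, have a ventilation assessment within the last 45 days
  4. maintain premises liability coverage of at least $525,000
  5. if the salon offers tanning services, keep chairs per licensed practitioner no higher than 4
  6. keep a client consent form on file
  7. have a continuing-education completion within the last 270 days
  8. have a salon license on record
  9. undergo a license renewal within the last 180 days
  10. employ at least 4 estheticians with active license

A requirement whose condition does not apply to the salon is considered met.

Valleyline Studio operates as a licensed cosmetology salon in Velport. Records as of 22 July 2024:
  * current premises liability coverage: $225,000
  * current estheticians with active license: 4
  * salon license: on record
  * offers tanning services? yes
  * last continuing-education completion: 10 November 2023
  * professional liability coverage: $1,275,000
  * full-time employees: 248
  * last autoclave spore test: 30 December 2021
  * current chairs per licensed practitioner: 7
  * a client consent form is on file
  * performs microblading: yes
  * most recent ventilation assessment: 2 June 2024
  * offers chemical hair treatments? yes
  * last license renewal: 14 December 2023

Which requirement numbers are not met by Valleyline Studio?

1, 3, 4, 5, 9

1. condition 'performs microblading' holds; autoclave spore test 935 days ago vs limit 730 → not met
2. professional liability coverage $1,275,000 ≥ $975,000 → met
3. condition 'offers chemical hair treatments' holds; ventilation assessment 50 days ago vs limit 45 → not met
4. premises liability coverage $225,000 < $525,000 → not met
5. condition 'offers tanning services' holds; chairs per licensed practitioner 7 > 4 → not met
6. client consent form present → met
7. continuing-education completion 255 days ago vs limit 270 → met
8. salon license present → met
9. license renewal 221 days ago vs limit 180 → not met
10. estheticians with active license 4 ≥ 4 → met
Not met: 1, 3, 4, 5, 9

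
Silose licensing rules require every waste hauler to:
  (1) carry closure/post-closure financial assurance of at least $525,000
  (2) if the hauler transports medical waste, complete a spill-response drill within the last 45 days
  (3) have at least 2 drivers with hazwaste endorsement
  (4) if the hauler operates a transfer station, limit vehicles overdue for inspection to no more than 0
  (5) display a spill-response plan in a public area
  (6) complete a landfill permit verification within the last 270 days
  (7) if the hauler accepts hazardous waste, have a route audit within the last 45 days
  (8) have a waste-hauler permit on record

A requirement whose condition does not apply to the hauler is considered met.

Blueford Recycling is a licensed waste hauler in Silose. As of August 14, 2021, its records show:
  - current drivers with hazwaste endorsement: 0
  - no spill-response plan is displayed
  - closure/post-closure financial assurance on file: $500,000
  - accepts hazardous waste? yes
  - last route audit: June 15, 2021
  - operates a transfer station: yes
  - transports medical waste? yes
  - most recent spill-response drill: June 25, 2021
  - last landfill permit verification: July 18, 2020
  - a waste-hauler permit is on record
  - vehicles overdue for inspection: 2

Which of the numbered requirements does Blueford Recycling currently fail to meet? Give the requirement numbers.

1, 2, 3, 4, 5, 6, 7

1. closure/post-closure financial assurance $500,000 < $525,000 → not met
2. condition 'transports medical waste' holds; spill-response drill 50 days ago vs limit 45 → not met
3. drivers with hazwaste endorsement 0 < 2 → not met
4. condition 'operates a transfer station' holds; vehicles overdue for inspection 2 > 0 → not met
5. spill-response plan absent → not met
6. landfill permit verification 392 days ago vs limit 270 → not met
7. condition 'accepts hazardous waste' holds; route audit 60 days ago vs limit 45 → not met
8. waste-hauler permit present → met
Not met: 1, 2, 3, 4, 5, 6, 7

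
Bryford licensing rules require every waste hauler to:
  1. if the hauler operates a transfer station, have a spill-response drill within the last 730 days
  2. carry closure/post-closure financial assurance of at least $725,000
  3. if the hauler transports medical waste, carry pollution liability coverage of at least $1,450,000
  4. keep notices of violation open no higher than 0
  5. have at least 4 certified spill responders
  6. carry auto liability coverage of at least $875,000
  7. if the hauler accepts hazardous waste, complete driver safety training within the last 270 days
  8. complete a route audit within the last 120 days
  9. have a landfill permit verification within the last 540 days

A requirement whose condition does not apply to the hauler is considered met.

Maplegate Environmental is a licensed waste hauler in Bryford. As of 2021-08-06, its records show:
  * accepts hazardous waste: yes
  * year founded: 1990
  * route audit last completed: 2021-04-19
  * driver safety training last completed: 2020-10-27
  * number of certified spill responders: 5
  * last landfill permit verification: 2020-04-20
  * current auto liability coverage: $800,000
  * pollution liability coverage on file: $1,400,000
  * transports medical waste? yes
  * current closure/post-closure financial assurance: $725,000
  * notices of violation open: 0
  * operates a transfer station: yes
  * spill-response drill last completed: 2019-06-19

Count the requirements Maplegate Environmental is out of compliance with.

1. condition 'operates a transfer station' holds; spill-response drill 779 days ago vs limit 730 → not met
2. closure/post-closure financial assurance $725,000 ≥ $725,000 → met
3. condition 'transports medical waste' holds; pollution liability coverage $1,400,000 < $1,450,000 → not met
4. notices of violation open 0 ≤ 0 → met
5. certified spill responders 5 ≥ 4 → met
6. auto liability coverage $800,000 < $875,000 → not met
7. condition 'accepts hazardous waste' holds; driver safety training 283 days ago vs limit 270 → not met
8. route audit 109 days ago vs limit 120 → met
9. landfill permit verification 473 days ago vs limit 540 → met
Not met: 4 of 9

4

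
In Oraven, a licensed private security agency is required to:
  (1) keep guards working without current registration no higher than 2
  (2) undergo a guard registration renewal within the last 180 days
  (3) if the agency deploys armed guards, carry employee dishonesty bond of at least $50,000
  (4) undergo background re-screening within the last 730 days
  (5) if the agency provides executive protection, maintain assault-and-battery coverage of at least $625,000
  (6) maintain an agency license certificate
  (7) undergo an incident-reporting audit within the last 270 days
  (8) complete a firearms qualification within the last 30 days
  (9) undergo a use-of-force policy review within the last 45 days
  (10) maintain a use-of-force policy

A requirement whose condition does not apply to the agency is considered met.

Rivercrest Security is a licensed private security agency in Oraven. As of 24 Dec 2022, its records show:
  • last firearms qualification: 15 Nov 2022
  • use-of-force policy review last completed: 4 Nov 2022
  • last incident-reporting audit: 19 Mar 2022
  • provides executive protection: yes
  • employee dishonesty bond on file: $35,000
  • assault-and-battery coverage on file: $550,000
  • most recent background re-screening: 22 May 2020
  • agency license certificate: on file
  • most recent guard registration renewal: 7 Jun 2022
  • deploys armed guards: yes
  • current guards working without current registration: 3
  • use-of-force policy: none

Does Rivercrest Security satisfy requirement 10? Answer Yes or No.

10. use-of-force policy absent → not met

No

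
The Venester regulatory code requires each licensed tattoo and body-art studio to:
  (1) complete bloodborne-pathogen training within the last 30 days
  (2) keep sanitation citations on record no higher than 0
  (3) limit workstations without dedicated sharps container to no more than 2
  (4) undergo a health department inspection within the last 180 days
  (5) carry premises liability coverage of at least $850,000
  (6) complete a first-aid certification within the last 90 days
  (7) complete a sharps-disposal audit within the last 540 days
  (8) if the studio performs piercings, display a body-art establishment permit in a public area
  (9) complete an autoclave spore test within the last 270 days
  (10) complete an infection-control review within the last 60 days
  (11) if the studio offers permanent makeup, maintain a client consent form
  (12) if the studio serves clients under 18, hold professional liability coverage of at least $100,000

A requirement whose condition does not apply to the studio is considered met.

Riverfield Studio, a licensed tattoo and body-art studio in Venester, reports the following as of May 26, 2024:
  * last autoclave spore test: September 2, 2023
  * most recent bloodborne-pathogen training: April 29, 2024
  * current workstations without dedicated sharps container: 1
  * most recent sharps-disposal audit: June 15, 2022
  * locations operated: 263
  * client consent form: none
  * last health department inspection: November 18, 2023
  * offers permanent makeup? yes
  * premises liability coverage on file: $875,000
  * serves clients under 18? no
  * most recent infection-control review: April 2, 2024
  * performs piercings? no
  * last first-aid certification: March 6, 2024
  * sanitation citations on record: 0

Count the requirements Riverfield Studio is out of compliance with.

1. bloodborne-pathogen training 27 days ago vs limit 30 → met
2. sanitation citations on record 0 ≤ 0 → met
3. workstations without dedicated sharps container 1 ≤ 2 → met
4. health department inspection 190 days ago vs limit 180 → not met
5. premises liability coverage $875,000 ≥ $850,000 → met
6. first-aid certification 81 days ago vs limit 90 → met
7. sharps-disposal audit 711 days ago vs limit 540 → not met
8. condition 'performs piercings' does not hold → requirement n/a → met
9. autoclave spore test 267 days ago vs limit 270 → met
10. infection-control review 54 days ago vs limit 60 → met
11. condition 'offers permanent makeup' holds; client consent form absent → not met
12. condition 'serves clients under 18' does not hold → requirement n/a → met
Not met: 3 of 12

3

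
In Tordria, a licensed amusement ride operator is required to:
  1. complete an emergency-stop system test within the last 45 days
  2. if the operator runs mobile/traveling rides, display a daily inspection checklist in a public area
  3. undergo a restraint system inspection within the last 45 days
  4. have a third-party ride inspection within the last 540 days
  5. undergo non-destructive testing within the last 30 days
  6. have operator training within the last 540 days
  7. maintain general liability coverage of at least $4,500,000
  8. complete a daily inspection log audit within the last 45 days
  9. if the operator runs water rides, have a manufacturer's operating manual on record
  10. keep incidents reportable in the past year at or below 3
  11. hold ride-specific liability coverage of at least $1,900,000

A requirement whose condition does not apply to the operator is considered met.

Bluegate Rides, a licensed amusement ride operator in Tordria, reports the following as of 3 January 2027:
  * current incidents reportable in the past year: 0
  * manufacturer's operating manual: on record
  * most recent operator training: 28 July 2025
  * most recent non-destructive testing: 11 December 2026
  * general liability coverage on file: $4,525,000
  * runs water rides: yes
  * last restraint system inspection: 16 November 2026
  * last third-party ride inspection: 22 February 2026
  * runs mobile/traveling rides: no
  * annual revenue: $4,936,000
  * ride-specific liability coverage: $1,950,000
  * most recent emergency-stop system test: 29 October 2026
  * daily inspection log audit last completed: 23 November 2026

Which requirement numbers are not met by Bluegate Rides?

1. emergency-stop system test 66 days ago vs limit 45 → not met
2. condition 'runs mobile/traveling rides' does not hold → requirement n/a → met
3. restraint system inspection 48 days ago vs limit 45 → not met
4. third-party ride inspection 315 days ago vs limit 540 → met
5. non-destructive testing 23 days ago vs limit 30 → met
6. operator training 524 days ago vs limit 540 → met
7. general liability coverage $4,525,000 ≥ $4,500,000 → met
8. daily inspection log audit 41 days ago vs limit 45 → met
9. condition 'runs water rides' holds; manufacturer's operating manual present → met
10. incidents reportable in the past year 0 ≤ 3 → met
11. ride-specific liability coverage $1,950,000 ≥ $1,900,000 → met
Not met: 1, 3

1, 3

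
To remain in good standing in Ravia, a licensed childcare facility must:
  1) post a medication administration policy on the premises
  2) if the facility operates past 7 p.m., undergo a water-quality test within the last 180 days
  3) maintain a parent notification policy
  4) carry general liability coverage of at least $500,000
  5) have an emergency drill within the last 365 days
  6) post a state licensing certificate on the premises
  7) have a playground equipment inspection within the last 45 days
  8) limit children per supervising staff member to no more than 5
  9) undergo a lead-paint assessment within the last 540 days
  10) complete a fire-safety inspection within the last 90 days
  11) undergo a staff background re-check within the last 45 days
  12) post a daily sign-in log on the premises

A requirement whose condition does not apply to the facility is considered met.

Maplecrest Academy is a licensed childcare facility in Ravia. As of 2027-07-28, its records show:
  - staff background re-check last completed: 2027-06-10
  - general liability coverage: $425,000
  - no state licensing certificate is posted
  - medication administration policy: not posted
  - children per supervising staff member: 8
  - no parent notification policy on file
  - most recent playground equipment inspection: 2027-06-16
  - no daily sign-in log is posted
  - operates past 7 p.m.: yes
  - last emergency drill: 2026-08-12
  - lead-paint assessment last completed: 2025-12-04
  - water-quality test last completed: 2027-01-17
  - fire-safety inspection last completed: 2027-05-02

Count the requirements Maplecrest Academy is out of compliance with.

9

1. medication administration policy absent → not met
2. condition 'operates past 7 p.m.' holds; water-quality test 192 days ago vs limit 180 → not met
3. parent notification policy absent → not met
4. general liability coverage $425,000 < $500,000 → not met
5. emergency drill 350 days ago vs limit 365 → met
6. state licensing certificate absent → not met
7. playground equipment inspection 42 days ago vs limit 45 → met
8. children per supervising staff member 8 > 5 → not met
9. lead-paint assessment 601 days ago vs limit 540 → not met
10. fire-safety inspection 87 days ago vs limit 90 → met
11. staff background re-check 48 days ago vs limit 45 → not met
12. daily sign-in log absent → not met
Not met: 9 of 12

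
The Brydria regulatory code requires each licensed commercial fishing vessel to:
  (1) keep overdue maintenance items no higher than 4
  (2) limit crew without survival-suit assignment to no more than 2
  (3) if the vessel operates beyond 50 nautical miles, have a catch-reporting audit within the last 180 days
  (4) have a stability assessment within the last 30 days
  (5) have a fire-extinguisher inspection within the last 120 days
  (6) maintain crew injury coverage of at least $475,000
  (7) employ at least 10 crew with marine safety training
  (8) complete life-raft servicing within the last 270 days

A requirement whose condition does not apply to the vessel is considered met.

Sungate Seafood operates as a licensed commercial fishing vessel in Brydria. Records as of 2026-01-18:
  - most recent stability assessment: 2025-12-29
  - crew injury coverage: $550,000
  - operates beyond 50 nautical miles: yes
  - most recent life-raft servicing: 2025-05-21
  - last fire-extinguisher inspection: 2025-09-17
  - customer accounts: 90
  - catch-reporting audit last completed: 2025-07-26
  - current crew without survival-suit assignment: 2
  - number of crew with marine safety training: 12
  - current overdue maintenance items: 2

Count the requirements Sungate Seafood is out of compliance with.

1

1. overdue maintenance items 2 ≤ 4 → met
2. crew without survival-suit assignment 2 ≤ 2 → met
3. condition 'operates beyond 50 nautical miles' holds; catch-reporting audit 176 days ago vs limit 180 → met
4. stability assessment 20 days ago vs limit 30 → met
5. fire-extinguisher inspection 123 days ago vs limit 120 → not met
6. crew injury coverage $550,000 ≥ $475,000 → met
7. crew with marine safety training 12 ≥ 10 → met
8. life-raft servicing 242 days ago vs limit 270 → met
Not met: 1 of 8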